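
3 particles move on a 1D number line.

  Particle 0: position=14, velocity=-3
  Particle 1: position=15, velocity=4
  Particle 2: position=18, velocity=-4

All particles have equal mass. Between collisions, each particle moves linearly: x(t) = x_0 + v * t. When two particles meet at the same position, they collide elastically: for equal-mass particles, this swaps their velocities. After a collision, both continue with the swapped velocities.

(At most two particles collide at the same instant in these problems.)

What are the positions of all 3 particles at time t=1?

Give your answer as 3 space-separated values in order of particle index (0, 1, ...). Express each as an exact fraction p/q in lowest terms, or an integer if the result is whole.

Answer: 11 14 19

Derivation:
Collision at t=3/8: particles 1 and 2 swap velocities; positions: p0=103/8 p1=33/2 p2=33/2; velocities now: v0=-3 v1=-4 v2=4
Advance to t=1 (no further collisions before then); velocities: v0=-3 v1=-4 v2=4; positions = 11 14 19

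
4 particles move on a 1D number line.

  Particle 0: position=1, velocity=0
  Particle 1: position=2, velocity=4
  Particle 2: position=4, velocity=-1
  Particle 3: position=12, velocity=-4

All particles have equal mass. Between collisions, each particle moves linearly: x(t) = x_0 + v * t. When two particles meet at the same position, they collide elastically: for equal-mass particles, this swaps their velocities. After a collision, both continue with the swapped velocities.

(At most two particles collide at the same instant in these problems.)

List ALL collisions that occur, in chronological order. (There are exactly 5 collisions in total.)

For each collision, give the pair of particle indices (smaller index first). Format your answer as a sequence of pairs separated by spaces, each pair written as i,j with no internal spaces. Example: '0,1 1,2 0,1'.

Collision at t=2/5: particles 1 and 2 swap velocities; positions: p0=1 p1=18/5 p2=18/5 p3=52/5; velocities now: v0=0 v1=-1 v2=4 v3=-4
Collision at t=5/4: particles 2 and 3 swap velocities; positions: p0=1 p1=11/4 p2=7 p3=7; velocities now: v0=0 v1=-1 v2=-4 v3=4
Collision at t=8/3: particles 1 and 2 swap velocities; positions: p0=1 p1=4/3 p2=4/3 p3=38/3; velocities now: v0=0 v1=-4 v2=-1 v3=4
Collision at t=11/4: particles 0 and 1 swap velocities; positions: p0=1 p1=1 p2=5/4 p3=13; velocities now: v0=-4 v1=0 v2=-1 v3=4
Collision at t=3: particles 1 and 2 swap velocities; positions: p0=0 p1=1 p2=1 p3=14; velocities now: v0=-4 v1=-1 v2=0 v3=4

Answer: 1,2 2,3 1,2 0,1 1,2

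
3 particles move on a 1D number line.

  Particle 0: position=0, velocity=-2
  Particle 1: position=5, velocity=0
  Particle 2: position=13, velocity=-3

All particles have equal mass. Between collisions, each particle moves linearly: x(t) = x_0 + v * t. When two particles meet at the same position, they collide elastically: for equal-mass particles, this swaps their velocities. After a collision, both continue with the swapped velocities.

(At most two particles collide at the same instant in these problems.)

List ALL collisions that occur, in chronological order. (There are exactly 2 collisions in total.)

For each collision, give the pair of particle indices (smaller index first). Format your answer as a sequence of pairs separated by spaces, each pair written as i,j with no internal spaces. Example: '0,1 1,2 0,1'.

Answer: 1,2 0,1

Derivation:
Collision at t=8/3: particles 1 and 2 swap velocities; positions: p0=-16/3 p1=5 p2=5; velocities now: v0=-2 v1=-3 v2=0
Collision at t=13: particles 0 and 1 swap velocities; positions: p0=-26 p1=-26 p2=5; velocities now: v0=-3 v1=-2 v2=0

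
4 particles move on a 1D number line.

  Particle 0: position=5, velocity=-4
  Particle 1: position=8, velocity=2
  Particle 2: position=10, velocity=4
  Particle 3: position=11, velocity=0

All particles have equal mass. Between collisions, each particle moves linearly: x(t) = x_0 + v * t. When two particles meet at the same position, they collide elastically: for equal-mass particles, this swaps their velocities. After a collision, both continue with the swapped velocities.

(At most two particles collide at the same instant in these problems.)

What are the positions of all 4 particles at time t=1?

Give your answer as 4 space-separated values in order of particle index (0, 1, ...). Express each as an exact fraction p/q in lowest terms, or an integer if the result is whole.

Answer: 1 10 11 14

Derivation:
Collision at t=1/4: particles 2 and 3 swap velocities; positions: p0=4 p1=17/2 p2=11 p3=11; velocities now: v0=-4 v1=2 v2=0 v3=4
Advance to t=1 (no further collisions before then); velocities: v0=-4 v1=2 v2=0 v3=4; positions = 1 10 11 14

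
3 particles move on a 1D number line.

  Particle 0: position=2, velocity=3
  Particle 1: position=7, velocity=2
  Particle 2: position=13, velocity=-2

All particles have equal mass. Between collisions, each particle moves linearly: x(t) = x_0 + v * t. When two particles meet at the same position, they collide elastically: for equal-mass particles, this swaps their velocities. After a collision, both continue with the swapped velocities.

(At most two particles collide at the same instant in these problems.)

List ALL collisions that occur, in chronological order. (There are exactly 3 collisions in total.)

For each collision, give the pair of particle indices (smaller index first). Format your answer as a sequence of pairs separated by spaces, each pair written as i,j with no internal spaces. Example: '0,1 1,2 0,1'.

Collision at t=3/2: particles 1 and 2 swap velocities; positions: p0=13/2 p1=10 p2=10; velocities now: v0=3 v1=-2 v2=2
Collision at t=11/5: particles 0 and 1 swap velocities; positions: p0=43/5 p1=43/5 p2=57/5; velocities now: v0=-2 v1=3 v2=2
Collision at t=5: particles 1 and 2 swap velocities; positions: p0=3 p1=17 p2=17; velocities now: v0=-2 v1=2 v2=3

Answer: 1,2 0,1 1,2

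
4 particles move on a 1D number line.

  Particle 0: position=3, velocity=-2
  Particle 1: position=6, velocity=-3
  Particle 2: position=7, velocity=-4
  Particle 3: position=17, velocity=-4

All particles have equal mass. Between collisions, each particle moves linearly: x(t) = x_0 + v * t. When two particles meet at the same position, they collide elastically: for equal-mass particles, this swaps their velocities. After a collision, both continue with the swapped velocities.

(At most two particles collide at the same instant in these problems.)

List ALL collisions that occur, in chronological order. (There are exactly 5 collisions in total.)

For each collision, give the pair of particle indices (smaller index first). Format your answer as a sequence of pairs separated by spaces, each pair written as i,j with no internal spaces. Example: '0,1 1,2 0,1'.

Answer: 1,2 0,1 1,2 2,3 1,2

Derivation:
Collision at t=1: particles 1 and 2 swap velocities; positions: p0=1 p1=3 p2=3 p3=13; velocities now: v0=-2 v1=-4 v2=-3 v3=-4
Collision at t=2: particles 0 and 1 swap velocities; positions: p0=-1 p1=-1 p2=0 p3=9; velocities now: v0=-4 v1=-2 v2=-3 v3=-4
Collision at t=3: particles 1 and 2 swap velocities; positions: p0=-5 p1=-3 p2=-3 p3=5; velocities now: v0=-4 v1=-3 v2=-2 v3=-4
Collision at t=7: particles 2 and 3 swap velocities; positions: p0=-21 p1=-15 p2=-11 p3=-11; velocities now: v0=-4 v1=-3 v2=-4 v3=-2
Collision at t=11: particles 1 and 2 swap velocities; positions: p0=-37 p1=-27 p2=-27 p3=-19; velocities now: v0=-4 v1=-4 v2=-3 v3=-2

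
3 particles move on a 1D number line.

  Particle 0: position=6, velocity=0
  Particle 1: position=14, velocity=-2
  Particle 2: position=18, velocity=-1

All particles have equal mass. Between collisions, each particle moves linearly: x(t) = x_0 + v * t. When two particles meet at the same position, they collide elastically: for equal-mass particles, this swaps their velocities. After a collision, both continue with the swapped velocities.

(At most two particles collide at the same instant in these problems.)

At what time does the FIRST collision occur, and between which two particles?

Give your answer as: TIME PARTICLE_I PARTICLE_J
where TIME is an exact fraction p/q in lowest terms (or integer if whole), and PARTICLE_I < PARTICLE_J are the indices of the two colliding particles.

Pair (0,1): pos 6,14 vel 0,-2 -> gap=8, closing at 2/unit, collide at t=4
Pair (1,2): pos 14,18 vel -2,-1 -> not approaching (rel speed -1 <= 0)
Earliest collision: t=4 between 0 and 1

Answer: 4 0 1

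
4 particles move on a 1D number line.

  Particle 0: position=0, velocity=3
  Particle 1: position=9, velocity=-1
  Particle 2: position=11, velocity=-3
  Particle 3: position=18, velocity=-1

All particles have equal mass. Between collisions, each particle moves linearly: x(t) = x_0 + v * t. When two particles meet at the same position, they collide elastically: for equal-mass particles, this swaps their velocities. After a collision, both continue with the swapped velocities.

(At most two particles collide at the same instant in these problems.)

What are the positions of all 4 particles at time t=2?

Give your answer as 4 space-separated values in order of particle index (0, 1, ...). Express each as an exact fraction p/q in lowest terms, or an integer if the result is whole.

Collision at t=1: particles 1 and 2 swap velocities; positions: p0=3 p1=8 p2=8 p3=17; velocities now: v0=3 v1=-3 v2=-1 v3=-1
Collision at t=11/6: particles 0 and 1 swap velocities; positions: p0=11/2 p1=11/2 p2=43/6 p3=97/6; velocities now: v0=-3 v1=3 v2=-1 v3=-1
Advance to t=2 (no further collisions before then); velocities: v0=-3 v1=3 v2=-1 v3=-1; positions = 5 6 7 16

Answer: 5 6 7 16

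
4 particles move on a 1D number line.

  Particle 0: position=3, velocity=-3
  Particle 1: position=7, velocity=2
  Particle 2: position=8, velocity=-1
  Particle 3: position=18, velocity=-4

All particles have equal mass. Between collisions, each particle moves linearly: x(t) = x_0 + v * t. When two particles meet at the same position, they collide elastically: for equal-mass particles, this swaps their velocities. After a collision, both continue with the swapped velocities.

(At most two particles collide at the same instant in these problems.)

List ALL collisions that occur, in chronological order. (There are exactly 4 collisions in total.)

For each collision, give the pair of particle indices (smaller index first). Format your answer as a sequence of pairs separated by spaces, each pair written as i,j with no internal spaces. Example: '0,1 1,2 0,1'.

Answer: 1,2 2,3 1,2 0,1

Derivation:
Collision at t=1/3: particles 1 and 2 swap velocities; positions: p0=2 p1=23/3 p2=23/3 p3=50/3; velocities now: v0=-3 v1=-1 v2=2 v3=-4
Collision at t=11/6: particles 2 and 3 swap velocities; positions: p0=-5/2 p1=37/6 p2=32/3 p3=32/3; velocities now: v0=-3 v1=-1 v2=-4 v3=2
Collision at t=10/3: particles 1 and 2 swap velocities; positions: p0=-7 p1=14/3 p2=14/3 p3=41/3; velocities now: v0=-3 v1=-4 v2=-1 v3=2
Collision at t=15: particles 0 and 1 swap velocities; positions: p0=-42 p1=-42 p2=-7 p3=37; velocities now: v0=-4 v1=-3 v2=-1 v3=2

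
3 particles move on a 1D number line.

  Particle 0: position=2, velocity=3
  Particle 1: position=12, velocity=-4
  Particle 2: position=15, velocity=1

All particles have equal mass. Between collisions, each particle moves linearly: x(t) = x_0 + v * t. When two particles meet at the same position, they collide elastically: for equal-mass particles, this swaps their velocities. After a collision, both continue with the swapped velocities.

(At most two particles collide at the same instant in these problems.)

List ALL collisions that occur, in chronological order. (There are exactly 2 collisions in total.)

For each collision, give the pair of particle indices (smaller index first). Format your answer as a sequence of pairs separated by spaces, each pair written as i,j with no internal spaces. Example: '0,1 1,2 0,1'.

Answer: 0,1 1,2

Derivation:
Collision at t=10/7: particles 0 and 1 swap velocities; positions: p0=44/7 p1=44/7 p2=115/7; velocities now: v0=-4 v1=3 v2=1
Collision at t=13/2: particles 1 and 2 swap velocities; positions: p0=-14 p1=43/2 p2=43/2; velocities now: v0=-4 v1=1 v2=3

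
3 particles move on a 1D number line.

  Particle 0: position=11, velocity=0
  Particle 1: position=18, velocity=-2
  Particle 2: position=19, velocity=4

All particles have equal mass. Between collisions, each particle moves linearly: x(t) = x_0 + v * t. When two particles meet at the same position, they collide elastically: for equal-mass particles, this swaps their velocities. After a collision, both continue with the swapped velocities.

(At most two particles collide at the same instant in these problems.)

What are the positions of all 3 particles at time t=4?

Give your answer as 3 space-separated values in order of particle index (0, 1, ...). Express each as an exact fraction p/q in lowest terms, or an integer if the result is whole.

Collision at t=7/2: particles 0 and 1 swap velocities; positions: p0=11 p1=11 p2=33; velocities now: v0=-2 v1=0 v2=4
Advance to t=4 (no further collisions before then); velocities: v0=-2 v1=0 v2=4; positions = 10 11 35

Answer: 10 11 35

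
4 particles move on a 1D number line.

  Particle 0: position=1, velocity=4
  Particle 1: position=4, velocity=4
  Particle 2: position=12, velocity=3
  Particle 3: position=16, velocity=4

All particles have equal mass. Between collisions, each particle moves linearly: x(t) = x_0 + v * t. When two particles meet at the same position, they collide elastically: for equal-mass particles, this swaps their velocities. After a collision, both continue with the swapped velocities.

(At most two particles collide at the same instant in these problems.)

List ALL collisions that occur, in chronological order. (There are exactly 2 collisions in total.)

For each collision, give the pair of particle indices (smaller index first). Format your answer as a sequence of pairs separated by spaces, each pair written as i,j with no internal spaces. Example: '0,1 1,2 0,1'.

Collision at t=8: particles 1 and 2 swap velocities; positions: p0=33 p1=36 p2=36 p3=48; velocities now: v0=4 v1=3 v2=4 v3=4
Collision at t=11: particles 0 and 1 swap velocities; positions: p0=45 p1=45 p2=48 p3=60; velocities now: v0=3 v1=4 v2=4 v3=4

Answer: 1,2 0,1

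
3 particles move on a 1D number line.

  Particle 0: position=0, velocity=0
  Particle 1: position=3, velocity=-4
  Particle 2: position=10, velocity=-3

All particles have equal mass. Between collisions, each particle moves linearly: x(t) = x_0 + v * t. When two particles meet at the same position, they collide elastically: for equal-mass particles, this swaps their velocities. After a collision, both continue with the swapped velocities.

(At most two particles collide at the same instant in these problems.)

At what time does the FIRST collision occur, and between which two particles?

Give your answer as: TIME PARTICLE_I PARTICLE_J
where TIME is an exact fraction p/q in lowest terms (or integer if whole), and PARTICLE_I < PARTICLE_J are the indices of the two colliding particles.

Pair (0,1): pos 0,3 vel 0,-4 -> gap=3, closing at 4/unit, collide at t=3/4
Pair (1,2): pos 3,10 vel -4,-3 -> not approaching (rel speed -1 <= 0)
Earliest collision: t=3/4 between 0 and 1

Answer: 3/4 0 1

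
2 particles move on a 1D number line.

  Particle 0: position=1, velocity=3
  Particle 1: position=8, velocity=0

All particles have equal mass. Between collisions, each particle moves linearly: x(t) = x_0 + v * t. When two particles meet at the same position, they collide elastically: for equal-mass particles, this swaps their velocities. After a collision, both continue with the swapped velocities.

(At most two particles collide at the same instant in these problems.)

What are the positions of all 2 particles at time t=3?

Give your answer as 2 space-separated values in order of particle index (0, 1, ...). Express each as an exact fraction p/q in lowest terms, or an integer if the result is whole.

Collision at t=7/3: particles 0 and 1 swap velocities; positions: p0=8 p1=8; velocities now: v0=0 v1=3
Advance to t=3 (no further collisions before then); velocities: v0=0 v1=3; positions = 8 10

Answer: 8 10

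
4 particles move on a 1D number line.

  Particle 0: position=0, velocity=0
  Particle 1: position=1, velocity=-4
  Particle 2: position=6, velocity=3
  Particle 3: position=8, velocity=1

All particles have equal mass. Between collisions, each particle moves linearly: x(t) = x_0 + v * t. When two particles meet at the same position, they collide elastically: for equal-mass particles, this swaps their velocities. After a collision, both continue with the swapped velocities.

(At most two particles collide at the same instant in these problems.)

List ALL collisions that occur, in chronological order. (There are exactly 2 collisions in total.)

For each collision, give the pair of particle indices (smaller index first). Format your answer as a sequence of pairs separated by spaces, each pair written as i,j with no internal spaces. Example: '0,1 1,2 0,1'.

Collision at t=1/4: particles 0 and 1 swap velocities; positions: p0=0 p1=0 p2=27/4 p3=33/4; velocities now: v0=-4 v1=0 v2=3 v3=1
Collision at t=1: particles 2 and 3 swap velocities; positions: p0=-3 p1=0 p2=9 p3=9; velocities now: v0=-4 v1=0 v2=1 v3=3

Answer: 0,1 2,3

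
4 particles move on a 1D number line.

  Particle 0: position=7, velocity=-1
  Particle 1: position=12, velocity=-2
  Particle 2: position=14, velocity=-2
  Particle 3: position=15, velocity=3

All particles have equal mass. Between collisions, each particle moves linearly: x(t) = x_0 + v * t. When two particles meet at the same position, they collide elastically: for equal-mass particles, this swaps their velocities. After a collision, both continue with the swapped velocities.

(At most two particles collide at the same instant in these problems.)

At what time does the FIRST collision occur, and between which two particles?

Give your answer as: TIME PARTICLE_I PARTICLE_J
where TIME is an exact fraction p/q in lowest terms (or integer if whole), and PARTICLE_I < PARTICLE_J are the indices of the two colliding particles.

Pair (0,1): pos 7,12 vel -1,-2 -> gap=5, closing at 1/unit, collide at t=5
Pair (1,2): pos 12,14 vel -2,-2 -> not approaching (rel speed 0 <= 0)
Pair (2,3): pos 14,15 vel -2,3 -> not approaching (rel speed -5 <= 0)
Earliest collision: t=5 between 0 and 1

Answer: 5 0 1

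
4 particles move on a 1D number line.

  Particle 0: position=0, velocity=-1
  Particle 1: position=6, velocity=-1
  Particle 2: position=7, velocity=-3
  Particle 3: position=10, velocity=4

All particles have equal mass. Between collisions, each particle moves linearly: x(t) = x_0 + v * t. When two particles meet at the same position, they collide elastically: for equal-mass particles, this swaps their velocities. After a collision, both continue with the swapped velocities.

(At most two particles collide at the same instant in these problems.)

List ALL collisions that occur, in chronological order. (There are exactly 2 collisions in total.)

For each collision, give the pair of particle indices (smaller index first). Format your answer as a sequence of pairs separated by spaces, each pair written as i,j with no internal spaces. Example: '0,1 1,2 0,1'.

Collision at t=1/2: particles 1 and 2 swap velocities; positions: p0=-1/2 p1=11/2 p2=11/2 p3=12; velocities now: v0=-1 v1=-3 v2=-1 v3=4
Collision at t=7/2: particles 0 and 1 swap velocities; positions: p0=-7/2 p1=-7/2 p2=5/2 p3=24; velocities now: v0=-3 v1=-1 v2=-1 v3=4

Answer: 1,2 0,1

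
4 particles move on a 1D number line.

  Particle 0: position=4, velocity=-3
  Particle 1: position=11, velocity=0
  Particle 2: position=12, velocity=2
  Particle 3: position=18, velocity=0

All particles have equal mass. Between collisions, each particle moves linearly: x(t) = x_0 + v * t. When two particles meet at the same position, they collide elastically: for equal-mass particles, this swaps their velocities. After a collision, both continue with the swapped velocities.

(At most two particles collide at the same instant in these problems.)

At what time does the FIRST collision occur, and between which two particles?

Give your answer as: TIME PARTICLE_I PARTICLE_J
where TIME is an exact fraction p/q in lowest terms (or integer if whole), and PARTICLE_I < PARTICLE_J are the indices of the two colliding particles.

Answer: 3 2 3

Derivation:
Pair (0,1): pos 4,11 vel -3,0 -> not approaching (rel speed -3 <= 0)
Pair (1,2): pos 11,12 vel 0,2 -> not approaching (rel speed -2 <= 0)
Pair (2,3): pos 12,18 vel 2,0 -> gap=6, closing at 2/unit, collide at t=3
Earliest collision: t=3 between 2 and 3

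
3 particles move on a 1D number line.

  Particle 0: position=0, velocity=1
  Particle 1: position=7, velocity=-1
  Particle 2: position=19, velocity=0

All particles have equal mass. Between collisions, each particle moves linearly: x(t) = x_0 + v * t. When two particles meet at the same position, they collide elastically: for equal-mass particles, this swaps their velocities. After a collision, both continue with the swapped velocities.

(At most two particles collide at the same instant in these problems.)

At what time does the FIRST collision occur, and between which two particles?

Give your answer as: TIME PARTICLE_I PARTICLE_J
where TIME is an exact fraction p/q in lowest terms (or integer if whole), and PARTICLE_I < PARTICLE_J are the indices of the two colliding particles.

Answer: 7/2 0 1

Derivation:
Pair (0,1): pos 0,7 vel 1,-1 -> gap=7, closing at 2/unit, collide at t=7/2
Pair (1,2): pos 7,19 vel -1,0 -> not approaching (rel speed -1 <= 0)
Earliest collision: t=7/2 between 0 and 1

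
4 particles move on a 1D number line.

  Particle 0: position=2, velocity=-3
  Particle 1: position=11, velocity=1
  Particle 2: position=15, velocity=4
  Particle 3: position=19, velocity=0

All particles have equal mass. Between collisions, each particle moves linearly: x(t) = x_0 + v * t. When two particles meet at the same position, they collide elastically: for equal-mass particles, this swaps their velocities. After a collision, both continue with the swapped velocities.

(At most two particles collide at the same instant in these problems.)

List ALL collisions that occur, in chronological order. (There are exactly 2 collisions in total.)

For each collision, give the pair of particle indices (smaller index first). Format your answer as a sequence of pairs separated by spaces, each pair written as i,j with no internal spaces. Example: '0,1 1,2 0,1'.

Answer: 2,3 1,2

Derivation:
Collision at t=1: particles 2 and 3 swap velocities; positions: p0=-1 p1=12 p2=19 p3=19; velocities now: v0=-3 v1=1 v2=0 v3=4
Collision at t=8: particles 1 and 2 swap velocities; positions: p0=-22 p1=19 p2=19 p3=47; velocities now: v0=-3 v1=0 v2=1 v3=4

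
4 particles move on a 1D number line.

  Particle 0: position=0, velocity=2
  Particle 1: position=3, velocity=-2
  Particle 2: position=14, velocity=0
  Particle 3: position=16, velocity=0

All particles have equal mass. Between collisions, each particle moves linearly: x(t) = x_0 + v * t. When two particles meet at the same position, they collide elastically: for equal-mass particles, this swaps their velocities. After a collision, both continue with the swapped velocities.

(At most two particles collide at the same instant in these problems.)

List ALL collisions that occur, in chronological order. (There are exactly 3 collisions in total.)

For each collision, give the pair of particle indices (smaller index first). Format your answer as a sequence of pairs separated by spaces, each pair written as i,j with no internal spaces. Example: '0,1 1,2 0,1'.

Collision at t=3/4: particles 0 and 1 swap velocities; positions: p0=3/2 p1=3/2 p2=14 p3=16; velocities now: v0=-2 v1=2 v2=0 v3=0
Collision at t=7: particles 1 and 2 swap velocities; positions: p0=-11 p1=14 p2=14 p3=16; velocities now: v0=-2 v1=0 v2=2 v3=0
Collision at t=8: particles 2 and 3 swap velocities; positions: p0=-13 p1=14 p2=16 p3=16; velocities now: v0=-2 v1=0 v2=0 v3=2

Answer: 0,1 1,2 2,3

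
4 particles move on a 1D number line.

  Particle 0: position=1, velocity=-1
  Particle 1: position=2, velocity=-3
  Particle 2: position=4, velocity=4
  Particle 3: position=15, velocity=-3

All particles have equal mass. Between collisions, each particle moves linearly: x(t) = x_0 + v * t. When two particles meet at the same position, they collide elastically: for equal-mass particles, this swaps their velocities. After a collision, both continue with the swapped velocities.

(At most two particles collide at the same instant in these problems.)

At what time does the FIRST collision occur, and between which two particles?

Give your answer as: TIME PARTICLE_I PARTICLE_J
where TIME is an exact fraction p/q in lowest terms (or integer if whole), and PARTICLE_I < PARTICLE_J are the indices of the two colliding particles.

Pair (0,1): pos 1,2 vel -1,-3 -> gap=1, closing at 2/unit, collide at t=1/2
Pair (1,2): pos 2,4 vel -3,4 -> not approaching (rel speed -7 <= 0)
Pair (2,3): pos 4,15 vel 4,-3 -> gap=11, closing at 7/unit, collide at t=11/7
Earliest collision: t=1/2 between 0 and 1

Answer: 1/2 0 1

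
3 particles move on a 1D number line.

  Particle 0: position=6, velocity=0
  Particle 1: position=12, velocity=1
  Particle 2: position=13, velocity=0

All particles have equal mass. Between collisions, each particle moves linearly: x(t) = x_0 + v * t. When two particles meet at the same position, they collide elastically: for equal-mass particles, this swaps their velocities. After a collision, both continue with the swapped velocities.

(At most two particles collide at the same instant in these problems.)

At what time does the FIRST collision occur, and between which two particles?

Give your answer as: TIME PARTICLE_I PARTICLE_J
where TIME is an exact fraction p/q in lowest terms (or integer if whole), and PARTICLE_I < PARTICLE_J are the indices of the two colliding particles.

Answer: 1 1 2

Derivation:
Pair (0,1): pos 6,12 vel 0,1 -> not approaching (rel speed -1 <= 0)
Pair (1,2): pos 12,13 vel 1,0 -> gap=1, closing at 1/unit, collide at t=1
Earliest collision: t=1 between 1 and 2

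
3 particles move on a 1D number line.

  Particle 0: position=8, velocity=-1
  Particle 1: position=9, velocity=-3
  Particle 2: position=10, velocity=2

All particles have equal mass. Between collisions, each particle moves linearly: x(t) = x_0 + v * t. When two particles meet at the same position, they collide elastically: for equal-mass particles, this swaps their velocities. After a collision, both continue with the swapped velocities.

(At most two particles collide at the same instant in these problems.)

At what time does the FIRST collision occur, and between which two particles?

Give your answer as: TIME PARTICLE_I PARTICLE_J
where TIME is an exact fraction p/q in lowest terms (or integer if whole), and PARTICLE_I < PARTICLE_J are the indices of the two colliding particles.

Answer: 1/2 0 1

Derivation:
Pair (0,1): pos 8,9 vel -1,-3 -> gap=1, closing at 2/unit, collide at t=1/2
Pair (1,2): pos 9,10 vel -3,2 -> not approaching (rel speed -5 <= 0)
Earliest collision: t=1/2 between 0 and 1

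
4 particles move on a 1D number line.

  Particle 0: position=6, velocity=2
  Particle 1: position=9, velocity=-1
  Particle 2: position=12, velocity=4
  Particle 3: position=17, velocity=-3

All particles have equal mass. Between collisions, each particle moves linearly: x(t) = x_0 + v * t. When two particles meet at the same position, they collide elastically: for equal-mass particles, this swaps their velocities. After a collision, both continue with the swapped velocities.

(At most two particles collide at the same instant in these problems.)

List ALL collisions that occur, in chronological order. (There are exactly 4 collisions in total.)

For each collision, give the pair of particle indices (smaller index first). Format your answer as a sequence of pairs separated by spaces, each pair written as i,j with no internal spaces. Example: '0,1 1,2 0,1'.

Answer: 2,3 0,1 1,2 0,1

Derivation:
Collision at t=5/7: particles 2 and 3 swap velocities; positions: p0=52/7 p1=58/7 p2=104/7 p3=104/7; velocities now: v0=2 v1=-1 v2=-3 v3=4
Collision at t=1: particles 0 and 1 swap velocities; positions: p0=8 p1=8 p2=14 p3=16; velocities now: v0=-1 v1=2 v2=-3 v3=4
Collision at t=11/5: particles 1 and 2 swap velocities; positions: p0=34/5 p1=52/5 p2=52/5 p3=104/5; velocities now: v0=-1 v1=-3 v2=2 v3=4
Collision at t=4: particles 0 and 1 swap velocities; positions: p0=5 p1=5 p2=14 p3=28; velocities now: v0=-3 v1=-1 v2=2 v3=4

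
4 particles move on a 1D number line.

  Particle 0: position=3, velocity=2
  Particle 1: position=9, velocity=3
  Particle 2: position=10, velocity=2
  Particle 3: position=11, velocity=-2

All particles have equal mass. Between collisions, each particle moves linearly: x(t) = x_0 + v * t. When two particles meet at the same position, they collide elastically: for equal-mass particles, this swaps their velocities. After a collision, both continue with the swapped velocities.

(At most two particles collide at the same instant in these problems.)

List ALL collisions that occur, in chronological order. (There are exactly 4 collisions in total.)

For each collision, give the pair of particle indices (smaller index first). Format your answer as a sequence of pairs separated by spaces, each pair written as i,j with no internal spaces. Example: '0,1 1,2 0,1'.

Answer: 2,3 1,2 2,3 0,1

Derivation:
Collision at t=1/4: particles 2 and 3 swap velocities; positions: p0=7/2 p1=39/4 p2=21/2 p3=21/2; velocities now: v0=2 v1=3 v2=-2 v3=2
Collision at t=2/5: particles 1 and 2 swap velocities; positions: p0=19/5 p1=51/5 p2=51/5 p3=54/5; velocities now: v0=2 v1=-2 v2=3 v3=2
Collision at t=1: particles 2 and 3 swap velocities; positions: p0=5 p1=9 p2=12 p3=12; velocities now: v0=2 v1=-2 v2=2 v3=3
Collision at t=2: particles 0 and 1 swap velocities; positions: p0=7 p1=7 p2=14 p3=15; velocities now: v0=-2 v1=2 v2=2 v3=3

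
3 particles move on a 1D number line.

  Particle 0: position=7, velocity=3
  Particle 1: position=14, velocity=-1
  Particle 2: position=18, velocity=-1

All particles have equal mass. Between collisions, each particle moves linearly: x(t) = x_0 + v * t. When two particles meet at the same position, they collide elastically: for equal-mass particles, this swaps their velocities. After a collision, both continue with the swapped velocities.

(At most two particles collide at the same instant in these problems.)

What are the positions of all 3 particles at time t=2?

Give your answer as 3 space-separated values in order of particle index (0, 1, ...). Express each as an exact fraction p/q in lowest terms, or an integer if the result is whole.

Collision at t=7/4: particles 0 and 1 swap velocities; positions: p0=49/4 p1=49/4 p2=65/4; velocities now: v0=-1 v1=3 v2=-1
Advance to t=2 (no further collisions before then); velocities: v0=-1 v1=3 v2=-1; positions = 12 13 16

Answer: 12 13 16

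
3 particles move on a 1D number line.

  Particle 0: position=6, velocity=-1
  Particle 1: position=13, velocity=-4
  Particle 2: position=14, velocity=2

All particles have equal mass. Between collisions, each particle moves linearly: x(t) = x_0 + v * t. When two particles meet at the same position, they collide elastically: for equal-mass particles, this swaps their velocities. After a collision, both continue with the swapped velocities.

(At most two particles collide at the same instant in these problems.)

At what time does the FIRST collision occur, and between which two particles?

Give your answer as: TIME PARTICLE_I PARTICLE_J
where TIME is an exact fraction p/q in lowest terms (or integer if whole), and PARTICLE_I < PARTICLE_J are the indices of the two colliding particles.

Pair (0,1): pos 6,13 vel -1,-4 -> gap=7, closing at 3/unit, collide at t=7/3
Pair (1,2): pos 13,14 vel -4,2 -> not approaching (rel speed -6 <= 0)
Earliest collision: t=7/3 between 0 and 1

Answer: 7/3 0 1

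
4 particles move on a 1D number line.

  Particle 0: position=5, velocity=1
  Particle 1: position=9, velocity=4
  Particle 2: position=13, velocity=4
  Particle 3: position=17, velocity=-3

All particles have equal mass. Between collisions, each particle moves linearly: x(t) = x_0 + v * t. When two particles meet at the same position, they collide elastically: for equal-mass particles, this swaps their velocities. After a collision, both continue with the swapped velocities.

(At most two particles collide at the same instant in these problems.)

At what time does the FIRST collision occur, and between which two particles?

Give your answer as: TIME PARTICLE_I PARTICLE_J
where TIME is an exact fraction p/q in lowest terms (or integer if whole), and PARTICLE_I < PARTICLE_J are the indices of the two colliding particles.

Pair (0,1): pos 5,9 vel 1,4 -> not approaching (rel speed -3 <= 0)
Pair (1,2): pos 9,13 vel 4,4 -> not approaching (rel speed 0 <= 0)
Pair (2,3): pos 13,17 vel 4,-3 -> gap=4, closing at 7/unit, collide at t=4/7
Earliest collision: t=4/7 between 2 and 3

Answer: 4/7 2 3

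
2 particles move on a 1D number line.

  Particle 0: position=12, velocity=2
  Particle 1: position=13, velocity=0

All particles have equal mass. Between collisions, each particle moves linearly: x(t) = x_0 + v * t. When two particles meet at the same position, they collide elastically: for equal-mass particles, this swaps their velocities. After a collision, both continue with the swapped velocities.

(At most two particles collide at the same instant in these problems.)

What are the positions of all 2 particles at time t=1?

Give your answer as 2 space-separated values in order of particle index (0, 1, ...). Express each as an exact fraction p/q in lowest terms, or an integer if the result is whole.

Collision at t=1/2: particles 0 and 1 swap velocities; positions: p0=13 p1=13; velocities now: v0=0 v1=2
Advance to t=1 (no further collisions before then); velocities: v0=0 v1=2; positions = 13 14

Answer: 13 14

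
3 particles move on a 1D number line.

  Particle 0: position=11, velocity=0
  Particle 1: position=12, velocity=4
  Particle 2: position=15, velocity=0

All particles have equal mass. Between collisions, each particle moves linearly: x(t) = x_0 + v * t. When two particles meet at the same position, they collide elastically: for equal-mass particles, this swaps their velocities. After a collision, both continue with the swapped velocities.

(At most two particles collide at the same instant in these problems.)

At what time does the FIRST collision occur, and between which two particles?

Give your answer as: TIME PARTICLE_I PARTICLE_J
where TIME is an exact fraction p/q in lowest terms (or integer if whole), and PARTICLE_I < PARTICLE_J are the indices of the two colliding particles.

Pair (0,1): pos 11,12 vel 0,4 -> not approaching (rel speed -4 <= 0)
Pair (1,2): pos 12,15 vel 4,0 -> gap=3, closing at 4/unit, collide at t=3/4
Earliest collision: t=3/4 between 1 and 2

Answer: 3/4 1 2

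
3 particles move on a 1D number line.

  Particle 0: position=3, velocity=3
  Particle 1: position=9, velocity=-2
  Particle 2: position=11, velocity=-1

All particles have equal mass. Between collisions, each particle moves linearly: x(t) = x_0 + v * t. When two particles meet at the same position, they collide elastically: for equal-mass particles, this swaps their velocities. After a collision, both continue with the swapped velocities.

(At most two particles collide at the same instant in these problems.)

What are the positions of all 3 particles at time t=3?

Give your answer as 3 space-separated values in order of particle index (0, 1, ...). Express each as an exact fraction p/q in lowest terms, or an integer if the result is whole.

Collision at t=6/5: particles 0 and 1 swap velocities; positions: p0=33/5 p1=33/5 p2=49/5; velocities now: v0=-2 v1=3 v2=-1
Collision at t=2: particles 1 and 2 swap velocities; positions: p0=5 p1=9 p2=9; velocities now: v0=-2 v1=-1 v2=3
Advance to t=3 (no further collisions before then); velocities: v0=-2 v1=-1 v2=3; positions = 3 8 12

Answer: 3 8 12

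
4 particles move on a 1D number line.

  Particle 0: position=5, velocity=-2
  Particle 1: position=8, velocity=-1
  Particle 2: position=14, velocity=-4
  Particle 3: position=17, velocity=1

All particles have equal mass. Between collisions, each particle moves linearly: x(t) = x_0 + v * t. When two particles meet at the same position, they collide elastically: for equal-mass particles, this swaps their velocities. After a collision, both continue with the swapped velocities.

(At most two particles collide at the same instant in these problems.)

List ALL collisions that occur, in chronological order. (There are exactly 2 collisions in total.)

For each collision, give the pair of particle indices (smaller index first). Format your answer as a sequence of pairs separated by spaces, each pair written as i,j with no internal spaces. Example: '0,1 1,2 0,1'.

Collision at t=2: particles 1 and 2 swap velocities; positions: p0=1 p1=6 p2=6 p3=19; velocities now: v0=-2 v1=-4 v2=-1 v3=1
Collision at t=9/2: particles 0 and 1 swap velocities; positions: p0=-4 p1=-4 p2=7/2 p3=43/2; velocities now: v0=-4 v1=-2 v2=-1 v3=1

Answer: 1,2 0,1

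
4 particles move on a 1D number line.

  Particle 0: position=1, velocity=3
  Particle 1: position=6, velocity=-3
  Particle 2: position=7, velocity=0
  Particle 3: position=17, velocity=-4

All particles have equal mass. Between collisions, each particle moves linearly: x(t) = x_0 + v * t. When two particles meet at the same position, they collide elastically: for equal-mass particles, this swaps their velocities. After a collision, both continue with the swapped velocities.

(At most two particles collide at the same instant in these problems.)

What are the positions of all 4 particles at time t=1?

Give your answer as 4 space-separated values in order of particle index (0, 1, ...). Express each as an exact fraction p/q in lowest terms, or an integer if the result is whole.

Collision at t=5/6: particles 0 and 1 swap velocities; positions: p0=7/2 p1=7/2 p2=7 p3=41/3; velocities now: v0=-3 v1=3 v2=0 v3=-4
Advance to t=1 (no further collisions before then); velocities: v0=-3 v1=3 v2=0 v3=-4; positions = 3 4 7 13

Answer: 3 4 7 13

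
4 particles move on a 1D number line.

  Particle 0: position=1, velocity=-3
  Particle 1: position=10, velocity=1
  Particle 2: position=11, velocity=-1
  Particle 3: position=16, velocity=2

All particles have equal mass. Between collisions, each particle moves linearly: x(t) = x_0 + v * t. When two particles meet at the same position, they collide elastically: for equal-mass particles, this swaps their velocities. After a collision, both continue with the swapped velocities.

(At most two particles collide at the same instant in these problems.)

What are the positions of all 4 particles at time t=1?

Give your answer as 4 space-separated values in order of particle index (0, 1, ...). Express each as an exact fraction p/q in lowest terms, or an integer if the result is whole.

Answer: -2 10 11 18

Derivation:
Collision at t=1/2: particles 1 and 2 swap velocities; positions: p0=-1/2 p1=21/2 p2=21/2 p3=17; velocities now: v0=-3 v1=-1 v2=1 v3=2
Advance to t=1 (no further collisions before then); velocities: v0=-3 v1=-1 v2=1 v3=2; positions = -2 10 11 18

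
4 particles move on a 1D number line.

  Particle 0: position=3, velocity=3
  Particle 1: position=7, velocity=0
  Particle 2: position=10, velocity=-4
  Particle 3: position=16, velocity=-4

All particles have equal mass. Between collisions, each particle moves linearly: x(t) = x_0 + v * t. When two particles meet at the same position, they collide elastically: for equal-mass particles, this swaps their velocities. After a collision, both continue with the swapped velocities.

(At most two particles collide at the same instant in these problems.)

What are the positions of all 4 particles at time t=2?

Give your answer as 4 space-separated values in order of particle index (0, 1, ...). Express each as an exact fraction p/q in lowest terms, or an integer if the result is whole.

Collision at t=3/4: particles 1 and 2 swap velocities; positions: p0=21/4 p1=7 p2=7 p3=13; velocities now: v0=3 v1=-4 v2=0 v3=-4
Collision at t=1: particles 0 and 1 swap velocities; positions: p0=6 p1=6 p2=7 p3=12; velocities now: v0=-4 v1=3 v2=0 v3=-4
Collision at t=4/3: particles 1 and 2 swap velocities; positions: p0=14/3 p1=7 p2=7 p3=32/3; velocities now: v0=-4 v1=0 v2=3 v3=-4
Collision at t=13/7: particles 2 and 3 swap velocities; positions: p0=18/7 p1=7 p2=60/7 p3=60/7; velocities now: v0=-4 v1=0 v2=-4 v3=3
Advance to t=2 (no further collisions before then); velocities: v0=-4 v1=0 v2=-4 v3=3; positions = 2 7 8 9

Answer: 2 7 8 9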